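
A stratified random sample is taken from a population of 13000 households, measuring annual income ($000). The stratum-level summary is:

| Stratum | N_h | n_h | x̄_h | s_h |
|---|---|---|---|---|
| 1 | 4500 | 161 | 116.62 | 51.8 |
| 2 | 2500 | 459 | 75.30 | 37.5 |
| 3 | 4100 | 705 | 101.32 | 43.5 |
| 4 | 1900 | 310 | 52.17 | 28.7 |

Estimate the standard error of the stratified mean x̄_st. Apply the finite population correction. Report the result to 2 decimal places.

V̂(x̄_st) = Σ W_h² (1 − n_h/N_h) s_h²/n_h, with W_h = N_h/N and N = 13000:
  stratum 1: (4500/13000)²·(1 − 161/4500)·51.8²/161 = 1.92552
  stratum 2: (2500/13000)²·(1 − 459/2500)·37.5²/459 = 0.0925009
  stratum 3: (4100/13000)²·(1 − 705/4100)·43.5²/705 = 0.221068
  stratum 4: (1900/13000)²·(1 − 310/1900)·28.7²/310 = 0.047497
V̂(x̄_st) = 2.28659
SE(x̄_st) = √2.28659 = 1.51215

SE(x̄_st) ≈ 1.51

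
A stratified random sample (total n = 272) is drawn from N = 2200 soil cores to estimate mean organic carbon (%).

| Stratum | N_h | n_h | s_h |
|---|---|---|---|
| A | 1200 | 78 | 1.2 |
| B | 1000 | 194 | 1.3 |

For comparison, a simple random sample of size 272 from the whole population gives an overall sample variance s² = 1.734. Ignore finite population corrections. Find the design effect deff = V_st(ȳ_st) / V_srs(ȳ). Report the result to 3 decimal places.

V̂(ȳ_st) = Σ W_h² s_h²/n_h, with W_h = N_h/N and N = 2200:
  stratum A: (1200/2200)²·1.2²/78 = 0.00549269
  stratum B: (1000/2200)²·1.3²/194 = 0.00179986
V_st = 0.00729255
V_srs = s²/n = 1.734/272 = 0.006375
deff = V_st / V_srs = 0.00729255/0.006375 = 1.1439

deff ≈ 1.144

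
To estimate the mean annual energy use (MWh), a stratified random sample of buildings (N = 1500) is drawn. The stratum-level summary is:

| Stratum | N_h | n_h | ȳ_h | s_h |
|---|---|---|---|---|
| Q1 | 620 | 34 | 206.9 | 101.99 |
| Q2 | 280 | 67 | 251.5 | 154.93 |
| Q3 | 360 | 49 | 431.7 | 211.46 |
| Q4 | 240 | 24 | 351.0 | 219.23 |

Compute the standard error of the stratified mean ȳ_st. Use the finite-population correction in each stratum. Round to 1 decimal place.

SE(ȳ_st) ≈ 12.3

V̂(ȳ_st) = Σ W_h² (1 − n_h/N_h) s_h²/n_h, with W_h = N_h/N and N = 1500:
  stratum Q1: (620/1500)²·(1 − 34/620)·101.99²/34 = 49.4018
  stratum Q2: (280/1500)²·(1 − 67/280)·154.93²/67 = 9.49623
  stratum Q3: (360/1500)²·(1 − 49/360)·211.46²/49 = 45.4089
  stratum Q4: (240/1500)²·(1 − 24/240)·219.23²/24 = 46.1393
V̂(ȳ_st) = 150.446
SE(ȳ_st) = √150.446 = 12.2657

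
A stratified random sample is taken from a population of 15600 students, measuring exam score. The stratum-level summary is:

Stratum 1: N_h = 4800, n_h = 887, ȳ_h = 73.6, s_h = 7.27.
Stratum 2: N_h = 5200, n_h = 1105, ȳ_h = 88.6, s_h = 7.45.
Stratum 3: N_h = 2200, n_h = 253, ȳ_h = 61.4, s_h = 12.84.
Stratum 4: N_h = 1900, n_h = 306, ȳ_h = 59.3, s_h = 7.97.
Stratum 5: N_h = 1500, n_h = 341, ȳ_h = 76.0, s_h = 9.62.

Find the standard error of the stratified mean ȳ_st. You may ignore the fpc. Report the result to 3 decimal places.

SE(ȳ_st) ≈ 0.173

V̂(ȳ_st) = Σ W_h² s_h²/n_h, with W_h = N_h/N and N = 15600:
  stratum 1: (4800/15600)²·7.27²/887 = 0.00564129
  stratum 2: (5200/15600)²·7.45²/1105 = 0.00558095
  stratum 3: (2200/15600)²·12.84²/253 = 0.01296
  stratum 4: (1900/15600)²·7.97²/306 = 0.00307931
  stratum 5: (1500/15600)²·9.62²/341 = 0.00250916
V̂(ȳ_st) = 0.0297707
SE(ȳ_st) = √0.0297707 = 0.172542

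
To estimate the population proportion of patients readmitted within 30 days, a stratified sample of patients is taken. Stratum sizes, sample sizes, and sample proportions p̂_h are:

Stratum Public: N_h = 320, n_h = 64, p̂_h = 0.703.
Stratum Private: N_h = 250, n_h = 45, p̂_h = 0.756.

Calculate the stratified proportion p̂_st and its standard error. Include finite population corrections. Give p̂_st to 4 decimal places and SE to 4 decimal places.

N = 570; stratum weights W_h = N_h/N.
p̂_st = Σ W_h p̂_h = (320·0.703 + 250·0.756)/570 = 0.72625
V̂(p̂_st) = Σ W_h² (1 − n_h/N_h) p̂_h(1−p̂_h)/(n_h−1):
  stratum Public: (320/570)²·(1 − 64/320)·0.703·0.297/63 = 0.000835625
  stratum Private: (250/570)²·(1 − 45/250)·0.756·0.244/44 = 0.000661307
V̂(p̂_st) = 0.00149693; SE = √V̂ = 0.0386902

p̂_st ≈ 0.7262, SE ≈ 0.0387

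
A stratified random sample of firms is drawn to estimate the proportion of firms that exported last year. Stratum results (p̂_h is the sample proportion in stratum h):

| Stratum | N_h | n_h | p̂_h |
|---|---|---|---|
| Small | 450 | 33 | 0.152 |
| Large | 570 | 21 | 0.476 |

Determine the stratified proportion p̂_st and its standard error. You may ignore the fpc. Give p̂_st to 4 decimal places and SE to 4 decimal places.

N = 1020; stratum weights W_h = N_h/N.
p̂_st = Σ W_h p̂_h = (450·0.152 + 570·0.476)/1020 = 0.33306
V̂(p̂_st) = Σ W_h² p̂_h(1−p̂_h)/(n_h−1):
  stratum Small: (450/1020)²·0.152·0.848/32 = 0.000783997
  stratum Large: (570/1020)²·0.476·0.524/20 = 0.00389455
V̂(p̂_st) = 0.00467855; SE = √V̂ = 0.0683999

p̂_st ≈ 0.3331, SE ≈ 0.0684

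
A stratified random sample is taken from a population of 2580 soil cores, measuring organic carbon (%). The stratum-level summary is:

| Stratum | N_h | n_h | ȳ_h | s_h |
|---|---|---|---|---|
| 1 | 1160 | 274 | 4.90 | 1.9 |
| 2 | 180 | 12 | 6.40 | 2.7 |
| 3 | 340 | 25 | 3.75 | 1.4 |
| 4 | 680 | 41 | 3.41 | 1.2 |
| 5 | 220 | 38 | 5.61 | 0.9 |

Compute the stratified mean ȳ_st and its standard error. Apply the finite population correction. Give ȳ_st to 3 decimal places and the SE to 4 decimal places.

ȳ_st ≈ 4.521, SE ≈ 0.0921

ȳ_st = Σ W_h ȳ_h = (1160·4.90 + 180·6.40 + 340·3.75 + 680·3.41 + 220·5.61)/2580 = 4.52093
V̂(ȳ_st) = Σ W_h² (1 − n_h/N_h) s_h²/n_h, with W_h = N_h/N and N = 2580:
  stratum 1: (1160/2580)²·(1 − 274/1160)·1.9²/274 = 0.00203427
  stratum 2: (180/2580)²·(1 − 12/180)·2.7²/12 = 0.00275987
  stratum 3: (340/2580)²·(1 − 25/340)·1.4²/25 = 0.00126144
  stratum 4: (680/2580)²·(1 − 41/680)·1.2²/41 = 0.00229271
  stratum 5: (220/2580)²·(1 − 38/220)·0.9²/38 = 0.00012822
V̂(ȳ_st) = 0.00847651
SE(ȳ_st) = √0.00847651 = 0.092068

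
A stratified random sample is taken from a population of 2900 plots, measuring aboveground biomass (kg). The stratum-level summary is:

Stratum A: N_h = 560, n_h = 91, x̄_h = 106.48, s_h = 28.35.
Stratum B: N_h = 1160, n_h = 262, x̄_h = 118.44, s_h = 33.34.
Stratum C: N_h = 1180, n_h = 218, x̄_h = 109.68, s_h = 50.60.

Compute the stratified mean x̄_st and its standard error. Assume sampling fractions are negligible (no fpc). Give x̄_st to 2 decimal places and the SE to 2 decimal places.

x̄_st ≈ 112.57, SE ≈ 1.72

x̄_st = Σ W_h x̄_h = (560·106.48 + 1160·118.44 + 1180·109.68)/2900 = 112.56607
V̂(x̄_st) = Σ W_h² s_h²/n_h, with W_h = N_h/N and N = 2900:
  stratum A: (560/2900)²·28.35²/91 = 0.32934
  stratum B: (1160/2900)²·33.34²/262 = 0.678813
  stratum C: (1180/2900)²·50.60²/218 = 1.94452
V̂(x̄_st) = 2.95267
SE(x̄_st) = √2.95267 = 1.71833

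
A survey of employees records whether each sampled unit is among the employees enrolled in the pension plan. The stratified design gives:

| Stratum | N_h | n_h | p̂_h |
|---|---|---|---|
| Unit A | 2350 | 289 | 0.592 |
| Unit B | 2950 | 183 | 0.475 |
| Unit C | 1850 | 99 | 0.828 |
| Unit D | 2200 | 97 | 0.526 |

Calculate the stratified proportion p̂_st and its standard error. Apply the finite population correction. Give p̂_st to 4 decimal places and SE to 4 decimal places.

p̂_st ≈ 0.5863, SE ≈ 0.0191

N = 9350; stratum weights W_h = N_h/N.
p̂_st = Σ W_h p̂_h = (2350·0.592 + 2950·0.475 + 1850·0.828 + 2200·0.526)/9350 = 0.58625
V̂(p̂_st) = Σ W_h² (1 − n_h/N_h) p̂_h(1−p̂_h)/(n_h−1):
  stratum Unit A: (2350/9350)²·(1 − 289/2350)·0.592·0.408/288 = 4.64635e-05
  stratum Unit B: (2950/9350)²·(1 − 183/2950)·0.475·0.525/182 = 0.000127935
  stratum Unit C: (1850/9350)²·(1 − 99/1850)·0.828·0.172/98 = 5.38477e-05
  stratum Unit D: (2200/9350)²·(1 − 97/2200)·0.526·0.474/96 = 0.000137446
V̂(p̂_st) = 0.000365692; SE = √V̂ = 0.0191231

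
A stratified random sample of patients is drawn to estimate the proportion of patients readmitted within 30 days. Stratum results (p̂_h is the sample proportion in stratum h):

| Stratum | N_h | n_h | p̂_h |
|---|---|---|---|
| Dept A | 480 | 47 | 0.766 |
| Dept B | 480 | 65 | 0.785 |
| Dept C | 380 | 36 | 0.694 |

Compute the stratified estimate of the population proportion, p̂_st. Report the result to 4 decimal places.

N = 1340; stratum weights W_h = N_h/N.
p̂_st = Σ W_h p̂_h = (480·0.766 + 480·0.785 + 380·0.694)/1340 = 0.75239

p̂_st ≈ 0.7524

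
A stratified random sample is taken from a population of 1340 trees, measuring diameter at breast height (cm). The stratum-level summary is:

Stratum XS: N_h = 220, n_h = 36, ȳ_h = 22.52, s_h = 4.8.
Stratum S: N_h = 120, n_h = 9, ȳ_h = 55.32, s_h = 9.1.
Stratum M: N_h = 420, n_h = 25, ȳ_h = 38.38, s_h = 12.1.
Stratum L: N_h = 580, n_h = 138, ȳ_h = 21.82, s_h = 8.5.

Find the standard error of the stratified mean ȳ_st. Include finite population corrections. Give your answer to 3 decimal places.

SE(ȳ_st) ≈ 0.836

V̂(ȳ_st) = Σ W_h² (1 − n_h/N_h) s_h²/n_h, with W_h = N_h/N and N = 1340:
  stratum XS: (220/1340)²·(1 − 36/220)·4.8²/36 = 0.0144282
  stratum S: (120/1340)²·(1 − 9/120)·9.1²/9 = 0.0682551
  stratum M: (420/1340)²·(1 − 25/420)·12.1²/25 = 0.541088
  stratum L: (580/1340)²·(1 − 138/580)·8.5²/138 = 0.074748
V̂(ȳ_st) = 0.698519
SE(ȳ_st) = √0.698519 = 0.835774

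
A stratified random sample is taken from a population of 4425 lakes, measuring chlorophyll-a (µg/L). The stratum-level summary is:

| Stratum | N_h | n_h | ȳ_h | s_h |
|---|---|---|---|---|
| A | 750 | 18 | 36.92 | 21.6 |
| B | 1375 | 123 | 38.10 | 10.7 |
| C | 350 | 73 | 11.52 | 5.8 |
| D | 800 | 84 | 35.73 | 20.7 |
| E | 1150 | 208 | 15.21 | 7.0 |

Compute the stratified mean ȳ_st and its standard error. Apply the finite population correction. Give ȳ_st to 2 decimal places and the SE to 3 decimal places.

ȳ_st = Σ W_h ȳ_h = (750·36.92 + 1375·38.10 + 350·11.52 + 800·35.73 + 1150·15.21)/4425 = 29.42034
V̂(ȳ_st) = Σ W_h² (1 − n_h/N_h) s_h²/n_h, with W_h = N_h/N and N = 4425:
  stratum A: (750/4425)²·(1 − 18/750)·21.6²/18 = 0.726743
  stratum B: (1375/4425)²·(1 − 123/1375)·10.7²/123 = 0.0818357
  stratum C: (350/4425)²·(1 − 73/350)·5.8²/73 = 0.00228168
  stratum D: (800/4425)²·(1 − 84/800)·20.7²/84 = 0.149224
  stratum E: (1150/4425)²·(1 − 208/1150)·7.0²/208 = 0.0130333
V̂(ȳ_st) = 0.973117
SE(ȳ_st) = √0.973117 = 0.986467

ȳ_st ≈ 29.42, SE ≈ 0.986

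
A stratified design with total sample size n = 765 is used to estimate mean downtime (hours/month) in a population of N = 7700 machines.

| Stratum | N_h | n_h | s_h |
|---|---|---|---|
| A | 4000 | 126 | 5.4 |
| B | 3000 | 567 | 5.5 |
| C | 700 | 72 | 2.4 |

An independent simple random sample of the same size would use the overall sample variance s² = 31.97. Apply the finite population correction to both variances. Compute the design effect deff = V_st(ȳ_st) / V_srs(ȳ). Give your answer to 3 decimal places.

deff ≈ 1.797

V̂(ȳ_st) = Σ W_h² (1 − n_h/N_h) s_h²/n_h, with W_h = N_h/N and N = 7700:
  stratum A: (4000/7700)²·(1 − 126/4000)·5.4²/126 = 0.060486
  stratum B: (3000/7700)²·(1 − 567/3000)·5.5²/567 = 0.00656787
  stratum C: (700/7700)²·(1 − 72/700)·2.4²/72 = 0.000593152
V_st = 0.0676471
V_srs = (1 − 765/7700)·31.97/765 = 0.0376389
deff = V_st / V_srs = 0.0676471/0.0376389 = 1.7973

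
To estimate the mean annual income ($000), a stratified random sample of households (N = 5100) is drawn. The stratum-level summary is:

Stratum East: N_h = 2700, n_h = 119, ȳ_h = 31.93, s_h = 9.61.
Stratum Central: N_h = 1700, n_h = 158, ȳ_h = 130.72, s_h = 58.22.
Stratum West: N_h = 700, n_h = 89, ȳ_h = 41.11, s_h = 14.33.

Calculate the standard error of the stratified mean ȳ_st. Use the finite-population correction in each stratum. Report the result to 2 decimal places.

SE(ȳ_st) ≈ 1.55

V̂(ȳ_st) = Σ W_h² (1 − n_h/N_h) s_h²/n_h, with W_h = N_h/N and N = 5100:
  stratum East: (2700/5100)²·(1 − 119/2700)·9.61²/119 = 0.207927
  stratum Central: (1700/5100)²·(1 − 158/1700)·58.22²/158 = 2.16212
  stratum West: (700/5100)²·(1 − 89/700)·14.33²/89 = 0.0379403
V̂(ȳ_st) = 2.40799
SE(ȳ_st) = √2.40799 = 1.55177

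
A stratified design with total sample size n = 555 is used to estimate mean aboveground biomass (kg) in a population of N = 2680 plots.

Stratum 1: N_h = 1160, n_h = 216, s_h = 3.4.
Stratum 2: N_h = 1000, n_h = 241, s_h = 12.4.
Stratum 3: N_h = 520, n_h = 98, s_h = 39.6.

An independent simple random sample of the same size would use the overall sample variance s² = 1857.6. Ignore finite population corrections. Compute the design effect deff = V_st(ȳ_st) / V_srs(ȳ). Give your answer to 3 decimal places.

deff ≈ 0.210

V̂(ȳ_st) = Σ W_h² s_h²/n_h, with W_h = N_h/N and N = 2680:
  stratum 1: (1160/2680)²·3.4²/216 = 0.0100265
  stratum 2: (1000/2680)²·12.4²/241 = 0.0888294
  stratum 3: (520/2680)²·39.6²/98 = 0.602423
V_st = 0.701279
V_srs = s²/n = 1857.6/555 = 3.34703
deff = V_st / V_srs = 0.701279/3.34703 = 0.2095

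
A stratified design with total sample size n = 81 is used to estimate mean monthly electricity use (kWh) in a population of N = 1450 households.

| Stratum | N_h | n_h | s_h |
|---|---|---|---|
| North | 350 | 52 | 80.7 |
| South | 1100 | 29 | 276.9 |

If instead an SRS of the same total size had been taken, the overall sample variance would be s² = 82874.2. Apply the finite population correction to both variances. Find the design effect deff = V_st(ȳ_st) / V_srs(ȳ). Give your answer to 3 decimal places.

V̂(ȳ_st) = Σ W_h² (1 − n_h/N_h) s_h²/n_h, with W_h = N_h/N and N = 1450:
  stratum North: (350/1450)²·(1 − 52/350)·80.7²/52 = 6.21287
  stratum South: (1100/1450)²·(1 − 29/1100)·276.9²/29 = 1481.47
V_st = 1487.69
V_srs = (1 − 81/1450)·82874.2/81 = 965.984
deff = V_st / V_srs = 1487.69/965.984 = 1.5401

deff ≈ 1.540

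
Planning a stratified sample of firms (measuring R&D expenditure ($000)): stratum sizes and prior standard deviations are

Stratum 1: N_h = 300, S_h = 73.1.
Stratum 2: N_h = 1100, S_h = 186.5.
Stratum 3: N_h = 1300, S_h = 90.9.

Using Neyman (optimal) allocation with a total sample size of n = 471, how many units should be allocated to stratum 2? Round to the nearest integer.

280

Neyman allocation: n_h = n · N_h S_h / Σ N_i S_i, with n = 471.
  stratum 1: N_h·S_h = 300·73.1 = 21930.00
  stratum 2: N_h·S_h = 1100·186.5 = 205150.00
  stratum 3: N_h·S_h = 1300·90.9 = 118170.00
Σ N_h S_h = 345250.00
n for stratum 2 = 471·205150.00/345250.00 = 279.872 → 280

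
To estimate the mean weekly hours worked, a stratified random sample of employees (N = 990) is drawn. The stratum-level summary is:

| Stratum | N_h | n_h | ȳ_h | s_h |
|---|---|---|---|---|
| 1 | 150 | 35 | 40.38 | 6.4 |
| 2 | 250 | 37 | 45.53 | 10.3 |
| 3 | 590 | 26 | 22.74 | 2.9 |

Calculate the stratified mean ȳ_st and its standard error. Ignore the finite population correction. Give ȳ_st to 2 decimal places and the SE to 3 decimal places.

ȳ_st = Σ W_h ȳ_h = (150·40.38 + 250·45.53 + 590·22.74)/990 = 31.16778
V̂(ȳ_st) = Σ W_h² s_h²/n_h, with W_h = N_h/N and N = 990:
  stratum 1: (150/990)²·6.4²/35 = 0.0268661
  stratum 2: (250/990)²·10.3²/37 = 0.182845
  stratum 3: (590/990)²·2.9²/26 = 0.114883
V̂(ȳ_st) = 0.324594
SE(ȳ_st) = √0.324594 = 0.569731

ȳ_st ≈ 31.17, SE ≈ 0.570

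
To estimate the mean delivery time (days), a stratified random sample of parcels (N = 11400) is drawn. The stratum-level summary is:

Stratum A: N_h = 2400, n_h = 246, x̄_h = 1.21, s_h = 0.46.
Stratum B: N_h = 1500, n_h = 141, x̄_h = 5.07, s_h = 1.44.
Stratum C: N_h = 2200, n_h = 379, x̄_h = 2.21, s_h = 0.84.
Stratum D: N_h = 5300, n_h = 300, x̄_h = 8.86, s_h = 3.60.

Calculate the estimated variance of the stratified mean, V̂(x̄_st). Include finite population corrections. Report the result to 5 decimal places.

V̂(x̄_st) = Σ W_h² (1 − n_h/N_h) s_h²/n_h, with W_h = N_h/N and N = 11400:
  stratum A: (2400/11400)²·(1 − 246/2400)·0.46²/246 = 3.42159e-05
  stratum B: (1500/11400)²·(1 − 141/1500)·1.44²/141 = 0.000230678
  stratum C: (2200/11400)²·(1 − 379/2200)·0.84²/379 = 5.73908e-05
  stratum D: (5300/11400)²·(1 − 300/5300)·3.60²/300 = 0.00880886
V̂(x̄_st) = 0.00913115

V̂(x̄_st) ≈ 0.00913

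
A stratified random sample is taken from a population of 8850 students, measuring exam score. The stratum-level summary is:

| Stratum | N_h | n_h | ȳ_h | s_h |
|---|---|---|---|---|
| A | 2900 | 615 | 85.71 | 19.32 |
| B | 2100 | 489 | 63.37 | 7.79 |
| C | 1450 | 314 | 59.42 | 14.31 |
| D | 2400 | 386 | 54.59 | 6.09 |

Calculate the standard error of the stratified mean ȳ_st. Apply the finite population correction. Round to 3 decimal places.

V̂(ȳ_st) = Σ W_h² (1 − n_h/N_h) s_h²/n_h, with W_h = N_h/N and N = 8850:
  stratum A: (2900/8850)²·(1 − 615/2900)·19.32²/615 = 0.0513496
  stratum B: (2100/8850)²·(1 − 489/2100)·7.79²/489 = 0.00536036
  stratum C: (1450/8850)²·(1 − 314/1450)·14.31²/314 = 0.0137154
  stratum D: (2400/8850)²·(1 − 386/2400)·6.09²/386 = 0.00592968
V̂(ȳ_st) = 0.076355
SE(ȳ_st) = √0.076355 = 0.276324

SE(ȳ_st) ≈ 0.276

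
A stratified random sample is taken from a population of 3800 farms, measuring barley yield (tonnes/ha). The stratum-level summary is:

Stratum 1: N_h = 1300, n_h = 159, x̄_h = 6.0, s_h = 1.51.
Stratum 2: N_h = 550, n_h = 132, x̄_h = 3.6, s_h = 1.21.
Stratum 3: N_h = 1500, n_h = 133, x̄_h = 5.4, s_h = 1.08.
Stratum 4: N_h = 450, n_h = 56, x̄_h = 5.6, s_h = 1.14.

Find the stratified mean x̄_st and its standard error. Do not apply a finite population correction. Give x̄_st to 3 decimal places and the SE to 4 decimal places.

x̄_st ≈ 5.368, SE ≈ 0.0600

x̄_st = Σ W_h x̄_h = (1300·6.0 + 550·3.6 + 1500·5.4 + 450·5.6)/3800 = 5.36842
V̂(x̄_st) = Σ W_h² s_h²/n_h, with W_h = N_h/N and N = 3800:
  stratum 1: (1300/3800)²·1.51²/159 = 0.00167833
  stratum 2: (550/3800)²·1.21²/132 = 0.000232357
  stratum 3: (1500/3800)²·1.08²/133 = 0.0013665
  stratum 4: (450/3800)²·1.14²/56 = 0.000325446
V̂(x̄_st) = 0.00360263
SE(x̄_st) = √0.00360263 = 0.0600219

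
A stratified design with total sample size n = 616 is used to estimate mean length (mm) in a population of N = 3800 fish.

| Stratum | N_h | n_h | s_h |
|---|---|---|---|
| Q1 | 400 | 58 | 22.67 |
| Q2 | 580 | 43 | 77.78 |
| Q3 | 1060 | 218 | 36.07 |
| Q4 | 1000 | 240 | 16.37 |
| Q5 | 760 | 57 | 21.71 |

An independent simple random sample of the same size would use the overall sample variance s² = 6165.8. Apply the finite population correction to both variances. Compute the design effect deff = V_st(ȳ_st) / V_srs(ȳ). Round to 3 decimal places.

V̂(ȳ_st) = Σ W_h² (1 − n_h/N_h) s_h²/n_h, with W_h = N_h/N and N = 3800:
  stratum Q1: (400/3800)²·(1 − 58/400)·22.67²/58 = 0.0839448
  stratum Q2: (580/3800)²·(1 − 43/580)·77.78²/43 = 3.03461
  stratum Q3: (1060/3800)²·(1 − 218/1060)·36.07²/218 = 0.368881
  stratum Q4: (1000/3800)²·(1 − 240/1000)·16.37²/240 = 0.0587669
  stratum Q5: (760/3800)²·(1 − 57/760)·21.71²/57 = 0.305947
V_st = 3.85215
V_srs = (1 − 616/3800)·6165.8/616 = 8.38684
deff = V_st / V_srs = 3.85215/8.38684 = 0.4593

deff ≈ 0.459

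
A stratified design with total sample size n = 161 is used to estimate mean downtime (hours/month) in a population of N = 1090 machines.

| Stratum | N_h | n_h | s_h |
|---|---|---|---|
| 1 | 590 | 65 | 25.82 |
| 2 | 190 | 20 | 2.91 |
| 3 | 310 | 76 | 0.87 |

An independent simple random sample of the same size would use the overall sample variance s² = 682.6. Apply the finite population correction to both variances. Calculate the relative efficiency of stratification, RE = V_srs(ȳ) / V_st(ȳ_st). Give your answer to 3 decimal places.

V̂(ȳ_st) = Σ W_h² (1 − n_h/N_h) s_h²/n_h, with W_h = N_h/N and N = 1090:
  stratum 1: (590/1090)²·(1 − 65/590)·25.82²/65 = 2.67398
  stratum 2: (190/1090)²·(1 − 20/190)·2.91²/20 = 0.0115108
  stratum 3: (310/1090)²·(1 − 76/310)·0.87²/76 = 0.000608064
V_st = 2.68609
V_srs = (1 − 161/1090)·682.6/161 = 3.61351
Relative efficiency = V_srs / V_st = 3.61351/2.68609 = 1.3453

RE ≈ 1.345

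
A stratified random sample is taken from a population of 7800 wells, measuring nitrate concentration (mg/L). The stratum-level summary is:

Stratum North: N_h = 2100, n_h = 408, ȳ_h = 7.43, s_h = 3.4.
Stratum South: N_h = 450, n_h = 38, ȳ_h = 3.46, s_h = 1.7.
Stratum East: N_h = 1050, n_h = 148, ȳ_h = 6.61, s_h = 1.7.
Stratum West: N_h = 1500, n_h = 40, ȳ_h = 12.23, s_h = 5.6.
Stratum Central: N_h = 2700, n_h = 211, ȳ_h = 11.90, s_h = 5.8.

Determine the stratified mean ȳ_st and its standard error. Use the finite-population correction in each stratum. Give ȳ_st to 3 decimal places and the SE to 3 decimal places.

ȳ_st = Σ W_h ȳ_h = (2100·7.43 + 450·3.46 + 1050·6.61 + 1500·12.23 + 2700·11.90)/7800 = 9.56096
V̂(ȳ_st) = Σ W_h² (1 − n_h/N_h) s_h²/n_h, with W_h = N_h/N and N = 7800:
  stratum North: (2100/7800)²·(1 − 408/2100)·3.4²/408 = 0.00165473
  stratum South: (450/7800)²·(1 − 38/450)·1.7²/38 = 0.000231758
  stratum East: (1050/7800)²·(1 − 148/1050)·1.7²/148 = 0.000303978
  stratum West: (1500/7800)²·(1 − 40/1500)·5.6²/40 = 0.0282209
  stratum Central: (2700/7800)²·(1 − 211/2700)·5.8²/211 = 0.0176106
V̂(ȳ_st) = 0.0480219
SE(ȳ_st) = √0.0480219 = 0.219139

ȳ_st ≈ 9.561, SE ≈ 0.219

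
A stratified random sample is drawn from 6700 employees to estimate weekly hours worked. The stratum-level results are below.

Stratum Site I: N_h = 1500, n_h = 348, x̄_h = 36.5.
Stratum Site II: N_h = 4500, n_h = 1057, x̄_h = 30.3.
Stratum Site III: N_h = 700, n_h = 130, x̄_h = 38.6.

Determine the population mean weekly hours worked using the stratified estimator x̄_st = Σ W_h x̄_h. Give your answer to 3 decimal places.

x̄_st ≈ 32.555

N = Σ N_h = 6700. Stratum weights W_h = N_h/N.
x̄_st = (1500·36.5 + 4500·30.3 + 700·38.6) / 6700 = 32.55522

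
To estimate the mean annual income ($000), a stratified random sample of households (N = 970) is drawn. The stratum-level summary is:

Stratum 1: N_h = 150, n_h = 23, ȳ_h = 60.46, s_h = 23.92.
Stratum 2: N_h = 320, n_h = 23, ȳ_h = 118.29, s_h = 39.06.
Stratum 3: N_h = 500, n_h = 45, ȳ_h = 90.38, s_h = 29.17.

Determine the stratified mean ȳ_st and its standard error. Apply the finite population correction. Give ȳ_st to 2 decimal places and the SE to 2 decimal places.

ȳ_st ≈ 94.96, SE ≈ 3.43

ȳ_st = Σ W_h ȳ_h = (150·60.46 + 320·118.29 + 500·90.38)/970 = 94.96062
V̂(ȳ_st) = Σ W_h² (1 − n_h/N_h) s_h²/n_h, with W_h = N_h/N and N = 970:
  stratum 1: (150/970)²·(1 − 23/150)·23.92²/23 = 0.50367
  stratum 2: (320/970)²·(1 − 23/320)·39.06²/23 = 6.70038
  stratum 3: (500/970)²·(1 − 45/500)·29.17²/45 = 4.57192
V̂(ȳ_st) = 11.776
SE(ȳ_st) = √11.776 = 3.43161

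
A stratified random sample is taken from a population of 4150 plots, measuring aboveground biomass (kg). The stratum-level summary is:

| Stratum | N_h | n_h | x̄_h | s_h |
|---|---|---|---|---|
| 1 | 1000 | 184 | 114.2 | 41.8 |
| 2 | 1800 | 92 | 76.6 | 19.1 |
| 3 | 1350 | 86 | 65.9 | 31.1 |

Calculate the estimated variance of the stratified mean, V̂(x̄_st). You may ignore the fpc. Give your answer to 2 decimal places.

V̂(x̄_st) ≈ 2.49

V̂(x̄_st) = Σ W_h² s_h²/n_h, with W_h = N_h/N and N = 4150:
  stratum 1: (1000/4150)²·41.8²/184 = 0.551364
  stratum 2: (1800/4150)²·19.1²/92 = 0.745981
  stratum 3: (1350/4150)²·31.1²/86 = 1.19013
V̂(x̄_st) = 2.48747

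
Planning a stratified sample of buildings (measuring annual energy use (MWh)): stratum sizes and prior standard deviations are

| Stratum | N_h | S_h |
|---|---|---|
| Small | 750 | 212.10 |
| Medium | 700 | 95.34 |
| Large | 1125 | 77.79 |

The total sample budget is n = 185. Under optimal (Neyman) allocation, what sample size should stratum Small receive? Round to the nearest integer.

Neyman allocation: n_h = n · N_h S_h / Σ N_i S_i, with n = 185.
  stratum Small: N_h·S_h = 750·212.10 = 159075.00
  stratum Medium: N_h·S_h = 700·95.34 = 66738.00
  stratum Large: N_h·S_h = 1125·77.79 = 87513.75
Σ N_h S_h = 313326.75
n for stratum Small = 185·159075.00/313326.75 = 93.924 → 94

94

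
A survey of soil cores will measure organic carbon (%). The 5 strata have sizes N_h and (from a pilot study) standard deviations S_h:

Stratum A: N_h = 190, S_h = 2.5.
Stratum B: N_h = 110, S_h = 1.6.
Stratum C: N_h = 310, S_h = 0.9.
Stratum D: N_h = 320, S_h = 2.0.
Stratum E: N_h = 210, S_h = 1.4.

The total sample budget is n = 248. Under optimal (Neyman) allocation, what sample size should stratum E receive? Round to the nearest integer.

Neyman allocation: n_h = n · N_h S_h / Σ N_i S_i, with n = 248.
  stratum A: N_h·S_h = 190·2.5 = 475.00
  stratum B: N_h·S_h = 110·1.6 = 176.00
  stratum C: N_h·S_h = 310·0.9 = 279.00
  stratum D: N_h·S_h = 320·2.0 = 640.00
  stratum E: N_h·S_h = 210·1.4 = 294.00
Σ N_h S_h = 1864.00
n for stratum E = 248·294.00/1864.00 = 39.116 → 39

39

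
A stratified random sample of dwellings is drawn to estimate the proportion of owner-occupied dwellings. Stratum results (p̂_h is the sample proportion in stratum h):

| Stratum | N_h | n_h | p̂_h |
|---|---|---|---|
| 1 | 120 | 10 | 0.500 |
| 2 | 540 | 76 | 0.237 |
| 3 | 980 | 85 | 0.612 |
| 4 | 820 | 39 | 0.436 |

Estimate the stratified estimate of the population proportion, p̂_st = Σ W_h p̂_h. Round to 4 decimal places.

p̂_st ≈ 0.4656

N = 2460; stratum weights W_h = N_h/N.
p̂_st = Σ W_h p̂_h = (120·0.500 + 540·0.237 + 980·0.612 + 820·0.436)/2460 = 0.46555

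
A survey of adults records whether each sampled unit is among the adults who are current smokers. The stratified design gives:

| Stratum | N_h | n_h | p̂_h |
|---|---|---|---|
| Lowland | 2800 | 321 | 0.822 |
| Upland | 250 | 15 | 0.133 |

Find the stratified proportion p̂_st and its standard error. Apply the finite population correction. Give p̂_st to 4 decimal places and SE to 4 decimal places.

N = 3050; stratum weights W_h = N_h/N.
p̂_st = Σ W_h p̂_h = (2800·0.822 + 250·0.133)/3050 = 0.76552
V̂(p̂_st) = Σ W_h² (1 − n_h/N_h) p̂_h(1−p̂_h)/(n_h−1):
  stratum Lowland: (2800/3050)²·(1 − 321/2800)·0.822·0.178/320 = 0.000341175
  stratum Upland: (250/3050)²·(1 − 15/250)·0.133·0.867/14 = 5.20177e-05
V̂(p̂_st) = 0.000393192; SE = √V̂ = 0.0198291

p̂_st ≈ 0.7655, SE ≈ 0.0198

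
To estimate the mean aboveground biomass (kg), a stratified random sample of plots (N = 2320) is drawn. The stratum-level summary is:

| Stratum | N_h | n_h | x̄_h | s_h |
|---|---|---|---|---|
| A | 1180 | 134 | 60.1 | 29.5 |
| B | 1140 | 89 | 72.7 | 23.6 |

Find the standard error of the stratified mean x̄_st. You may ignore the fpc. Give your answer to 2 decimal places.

V̂(x̄_st) = Σ W_h² s_h²/n_h, with W_h = N_h/N and N = 2320:
  stratum A: (1180/2320)²·29.5²/134 = 1.68007
  stratum B: (1140/2320)²·23.6²/89 = 1.51101
V̂(x̄_st) = 3.19108
SE(x̄_st) = √3.19108 = 1.78636

SE(x̄_st) ≈ 1.79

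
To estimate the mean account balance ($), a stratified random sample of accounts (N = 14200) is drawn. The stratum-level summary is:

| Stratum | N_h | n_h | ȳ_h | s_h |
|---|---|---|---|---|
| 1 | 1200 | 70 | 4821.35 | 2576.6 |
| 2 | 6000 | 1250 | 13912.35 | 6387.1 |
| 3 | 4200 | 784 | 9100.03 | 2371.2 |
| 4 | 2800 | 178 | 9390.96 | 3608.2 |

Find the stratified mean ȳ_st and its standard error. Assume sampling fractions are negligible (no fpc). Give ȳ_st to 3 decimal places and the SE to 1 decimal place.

ȳ_st = Σ W_h ȳ_h = (1200·4821.35 + 6000·13912.35 + 4200·9100.03 + 2800·9390.96)/14200 = 10829.19254
V̂(ȳ_st) = Σ W_h² s_h²/n_h, with W_h = N_h/N and N = 14200:
  stratum 1: (1200/14200)²·2576.6²/70 = 677.301
  stratum 2: (6000/14200)²·6387.1²/1250 = 5826.71
  stratum 3: (4200/14200)²·2371.2²/784 = 627.397
  stratum 4: (2800/14200)²·3608.2²/178 = 2843.81
V̂(ȳ_st) = 9975.22
SE(ȳ_st) = √9975.22 = 99.876

ȳ_st ≈ 10829.193, SE ≈ 99.9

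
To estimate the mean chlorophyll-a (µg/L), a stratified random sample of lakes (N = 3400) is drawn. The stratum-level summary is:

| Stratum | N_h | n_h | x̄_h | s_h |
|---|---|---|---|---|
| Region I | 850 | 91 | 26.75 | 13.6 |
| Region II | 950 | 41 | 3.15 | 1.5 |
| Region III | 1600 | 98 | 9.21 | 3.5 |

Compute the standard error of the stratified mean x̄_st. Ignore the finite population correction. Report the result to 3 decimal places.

SE(x̄_st) ≈ 0.399

V̂(x̄_st) = Σ W_h² s_h²/n_h, with W_h = N_h/N and N = 3400:
  stratum Region I: (850/3400)²·13.6²/91 = 0.127033
  stratum Region II: (950/3400)²·1.5²/41 = 0.00428438
  stratum Region III: (1600/3400)²·3.5²/98 = 0.0276817
V̂(x̄_st) = 0.158999
SE(x̄_st) = √0.158999 = 0.398747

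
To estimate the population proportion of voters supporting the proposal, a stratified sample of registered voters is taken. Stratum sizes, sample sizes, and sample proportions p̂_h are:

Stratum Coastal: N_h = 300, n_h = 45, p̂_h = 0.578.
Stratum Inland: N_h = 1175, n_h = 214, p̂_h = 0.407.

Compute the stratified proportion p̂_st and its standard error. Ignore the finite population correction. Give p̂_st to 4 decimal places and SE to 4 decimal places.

N = 1475; stratum weights W_h = N_h/N.
p̂_st = Σ W_h p̂_h = (300·0.578 + 1175·0.407)/1475 = 0.44178
V̂(p̂_st) = Σ W_h² p̂_h(1−p̂_h)/(n_h−1):
  stratum Coastal: (300/1475)²·0.578·0.422/44 = 0.000229322
  stratum Inland: (1175/1475)²·0.407·0.593/213 = 0.000719053
V̂(p̂_st) = 0.000948376; SE = √V̂ = 0.0307957

p̂_st ≈ 0.4418, SE ≈ 0.0308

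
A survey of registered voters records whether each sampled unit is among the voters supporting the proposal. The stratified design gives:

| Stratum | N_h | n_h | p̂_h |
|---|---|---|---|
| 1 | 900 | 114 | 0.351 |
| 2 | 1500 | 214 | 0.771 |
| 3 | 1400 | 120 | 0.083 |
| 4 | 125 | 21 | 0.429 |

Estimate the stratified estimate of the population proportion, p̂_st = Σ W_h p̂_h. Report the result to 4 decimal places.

N = 3925; stratum weights W_h = N_h/N.
p̂_st = Σ W_h p̂_h = (900·0.351 + 1500·0.771 + 1400·0.083 + 125·0.429)/3925 = 0.41840

p̂_st ≈ 0.4184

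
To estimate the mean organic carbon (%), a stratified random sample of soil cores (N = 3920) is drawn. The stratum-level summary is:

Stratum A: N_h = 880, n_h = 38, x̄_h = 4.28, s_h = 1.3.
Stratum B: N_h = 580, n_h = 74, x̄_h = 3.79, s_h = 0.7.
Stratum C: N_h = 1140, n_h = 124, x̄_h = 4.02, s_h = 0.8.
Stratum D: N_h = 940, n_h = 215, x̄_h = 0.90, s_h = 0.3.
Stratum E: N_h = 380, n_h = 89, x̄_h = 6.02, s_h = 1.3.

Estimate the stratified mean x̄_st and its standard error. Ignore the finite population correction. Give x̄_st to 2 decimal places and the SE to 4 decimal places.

x̄_st = Σ W_h x̄_h = (880·4.28 + 580·3.79 + 1140·4.02 + 940·0.90 + 380·6.02)/3920 = 3.49005
V̂(x̄_st) = Σ W_h² s_h²/n_h, with W_h = N_h/N and N = 3920:
  stratum A: (880/3920)²·1.3²/38 = 0.00224128
  stratum B: (580/3920)²·0.7²/74 = 0.00014496
  stratum C: (1140/3920)²·0.8²/124 = 0.000436512
  stratum D: (940/3920)²·0.3²/215 = 2.40706e-05
  stratum E: (380/3920)²·1.3²/89 = 0.00017844
V̂(x̄_st) = 0.00302526
SE(x̄_st) = √0.00302526 = 0.0550024

x̄_st ≈ 3.49, SE ≈ 0.0550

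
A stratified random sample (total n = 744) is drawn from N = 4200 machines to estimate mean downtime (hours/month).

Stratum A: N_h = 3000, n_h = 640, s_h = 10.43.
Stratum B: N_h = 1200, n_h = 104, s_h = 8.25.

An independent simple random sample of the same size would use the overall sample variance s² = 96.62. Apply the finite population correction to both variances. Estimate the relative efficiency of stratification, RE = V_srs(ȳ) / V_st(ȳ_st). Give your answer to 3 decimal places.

V̂(ȳ_st) = Σ W_h² (1 − n_h/N_h) s_h²/n_h, with W_h = N_h/N and N = 4200:
  stratum A: (3000/4200)²·(1 − 640/3000)·10.43²/640 = 0.0682218
  stratum B: (1200/4200)²·(1 − 104/1200)·8.25²/104 = 0.0487942
V_st = 0.117016
V_srs = (1 − 744/4200)·96.62/744 = 0.106861
Relative efficiency = V_srs / V_st = 0.106861/0.117016 = 0.9132

RE ≈ 0.913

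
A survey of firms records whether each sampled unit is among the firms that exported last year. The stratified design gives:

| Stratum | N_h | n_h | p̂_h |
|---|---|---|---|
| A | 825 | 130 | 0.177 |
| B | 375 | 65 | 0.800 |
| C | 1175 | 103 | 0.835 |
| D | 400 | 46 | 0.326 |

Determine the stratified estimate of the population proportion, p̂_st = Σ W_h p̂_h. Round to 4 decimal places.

N = 2775; stratum weights W_h = N_h/N.
p̂_st = Σ W_h p̂_h = (825·0.177 + 375·0.800 + 1175·0.835 + 400·0.326)/2775 = 0.56128

p̂_st ≈ 0.5613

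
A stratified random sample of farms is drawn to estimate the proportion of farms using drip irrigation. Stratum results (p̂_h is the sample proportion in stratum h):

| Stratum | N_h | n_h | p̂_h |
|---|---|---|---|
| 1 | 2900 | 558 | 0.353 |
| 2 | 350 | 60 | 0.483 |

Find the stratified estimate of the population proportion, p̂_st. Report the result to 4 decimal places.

N = 3250; stratum weights W_h = N_h/N.
p̂_st = Σ W_h p̂_h = (2900·0.353 + 350·0.483)/3250 = 0.36700

p̂_st ≈ 0.3670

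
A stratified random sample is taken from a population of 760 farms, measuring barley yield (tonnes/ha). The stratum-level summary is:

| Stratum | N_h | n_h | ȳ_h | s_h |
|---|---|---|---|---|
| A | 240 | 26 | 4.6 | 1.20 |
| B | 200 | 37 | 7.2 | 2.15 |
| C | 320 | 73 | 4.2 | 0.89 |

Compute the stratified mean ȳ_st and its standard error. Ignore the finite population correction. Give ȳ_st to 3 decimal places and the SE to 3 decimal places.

ȳ_st = Σ W_h ȳ_h = (240·4.6 + 200·7.2 + 320·4.2)/760 = 5.11579
V̂(ȳ_st) = Σ W_h² s_h²/n_h, with W_h = N_h/N and N = 760:
  stratum A: (240/760)²·1.20²/26 = 0.00552312
  stratum B: (200/760)²·2.15²/37 = 0.00865183
  stratum C: (320/760)²·0.89²/73 = 0.00192367
V̂(ȳ_st) = 0.0160986
SE(ȳ_st) = √0.0160986 = 0.12688

ȳ_st ≈ 5.116, SE ≈ 0.127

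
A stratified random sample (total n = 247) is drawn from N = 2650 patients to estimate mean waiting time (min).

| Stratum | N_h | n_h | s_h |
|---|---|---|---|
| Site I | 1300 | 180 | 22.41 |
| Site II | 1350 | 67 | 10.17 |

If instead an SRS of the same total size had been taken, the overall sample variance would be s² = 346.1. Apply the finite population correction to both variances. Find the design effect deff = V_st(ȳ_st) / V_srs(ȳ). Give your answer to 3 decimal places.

V̂(ȳ_st) = Σ W_h² (1 − n_h/N_h) s_h²/n_h, with W_h = N_h/N and N = 2650:
  stratum Site I: (1300/2650)²·(1 − 180/1300)·22.41²/180 = 0.57847
  stratum Site II: (1350/2650)²·(1 − 67/1350)·10.17²/67 = 0.380746
V_st = 0.959216
V_srs = (1 − 247/2650)·346.1/247 = 1.27061
deff = V_st / V_srs = 0.959216/1.27061 = 0.7549

deff ≈ 0.755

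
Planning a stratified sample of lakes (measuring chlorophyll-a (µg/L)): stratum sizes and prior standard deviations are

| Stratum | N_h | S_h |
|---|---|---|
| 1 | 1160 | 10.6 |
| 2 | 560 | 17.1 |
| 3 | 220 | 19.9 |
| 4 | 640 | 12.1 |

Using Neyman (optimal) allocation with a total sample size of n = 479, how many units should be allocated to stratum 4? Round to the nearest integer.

109

Neyman allocation: n_h = n · N_h S_h / Σ N_i S_i, with n = 479.
  stratum 1: N_h·S_h = 1160·10.6 = 12296.00
  stratum 2: N_h·S_h = 560·17.1 = 9576.00
  stratum 3: N_h·S_h = 220·19.9 = 4378.00
  stratum 4: N_h·S_h = 640·12.1 = 7744.00
Σ N_h S_h = 33994.00
n for stratum 4 = 479·7744.00/33994.00 = 109.119 → 109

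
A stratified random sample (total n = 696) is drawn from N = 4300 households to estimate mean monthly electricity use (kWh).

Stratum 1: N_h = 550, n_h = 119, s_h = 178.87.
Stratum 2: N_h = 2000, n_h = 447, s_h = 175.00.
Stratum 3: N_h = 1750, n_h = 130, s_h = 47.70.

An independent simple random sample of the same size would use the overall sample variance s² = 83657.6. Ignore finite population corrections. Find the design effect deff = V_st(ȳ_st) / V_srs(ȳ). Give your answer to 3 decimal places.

V̂(ȳ_st) = Σ W_h² s_h²/n_h, with W_h = N_h/N and N = 4300:
  stratum 1: (550/4300)²·178.87²/119 = 4.39862
  stratum 2: (2000/4300)²·175.00²/447 = 14.8215
  stratum 3: (1750/4300)²·47.70²/130 = 2.8989
V_st = 22.119
V_srs = s²/n = 83657.6/696 = 120.198
deff = V_st / V_srs = 22.119/120.198 = 0.1840

deff ≈ 0.184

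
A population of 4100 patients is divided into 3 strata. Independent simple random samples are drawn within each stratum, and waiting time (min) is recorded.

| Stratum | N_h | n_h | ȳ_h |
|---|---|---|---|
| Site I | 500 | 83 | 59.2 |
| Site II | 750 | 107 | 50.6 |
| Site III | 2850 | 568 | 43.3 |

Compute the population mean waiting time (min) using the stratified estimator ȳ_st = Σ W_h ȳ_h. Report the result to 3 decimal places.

ȳ_st ≈ 46.574

N = Σ N_h = 4100. Stratum weights W_h = N_h/N.
ȳ_st = (500·59.2 + 750·50.6 + 2850·43.3) / 4100 = 46.57439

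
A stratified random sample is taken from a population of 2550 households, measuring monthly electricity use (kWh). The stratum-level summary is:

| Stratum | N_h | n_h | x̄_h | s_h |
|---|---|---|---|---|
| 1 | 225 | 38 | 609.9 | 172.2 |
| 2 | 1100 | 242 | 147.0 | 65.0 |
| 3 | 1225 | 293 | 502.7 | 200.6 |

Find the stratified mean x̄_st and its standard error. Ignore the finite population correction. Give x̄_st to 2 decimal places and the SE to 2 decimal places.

x̄_st ≈ 358.72, SE ≈ 6.40

x̄_st = Σ W_h x̄_h = (225·609.9 + 1100·147.0 + 1225·502.7)/2550 = 358.71961
V̂(x̄_st) = Σ W_h² s_h²/n_h, with W_h = N_h/N and N = 2550:
  stratum 1: (225/2550)²·172.2²/38 = 6.0753
  stratum 2: (1100/2550)²·65.0²/242 = 3.24875
  stratum 3: (1225/2550)²·200.6²/293 = 31.6947
V̂(x̄_st) = 41.0187
SE(x̄_st) = √41.0187 = 6.40458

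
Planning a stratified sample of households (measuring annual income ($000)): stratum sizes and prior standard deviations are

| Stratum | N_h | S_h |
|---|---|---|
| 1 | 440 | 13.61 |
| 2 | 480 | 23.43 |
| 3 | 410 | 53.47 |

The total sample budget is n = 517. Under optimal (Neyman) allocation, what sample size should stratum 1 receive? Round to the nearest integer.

Neyman allocation: n_h = n · N_h S_h / Σ N_i S_i, with n = 517.
  stratum 1: N_h·S_h = 440·13.61 = 5988.40
  stratum 2: N_h·S_h = 480·23.43 = 11246.40
  stratum 3: N_h·S_h = 410·53.47 = 21922.70
Σ N_h S_h = 39157.50
n for stratum 1 = 517·5988.40/39157.50 = 79.065 → 79

79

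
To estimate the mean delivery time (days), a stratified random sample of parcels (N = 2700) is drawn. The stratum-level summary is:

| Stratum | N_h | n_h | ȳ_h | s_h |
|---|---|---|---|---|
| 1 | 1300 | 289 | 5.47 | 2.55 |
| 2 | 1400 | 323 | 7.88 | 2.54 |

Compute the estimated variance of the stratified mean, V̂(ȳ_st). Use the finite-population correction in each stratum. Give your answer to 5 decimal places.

V̂(ȳ_st) ≈ 0.00819

V̂(ȳ_st) = Σ W_h² (1 − n_h/N_h) s_h²/n_h, with W_h = N_h/N and N = 2700:
  stratum 1: (1300/2700)²·(1 − 289/1300)·2.55²/289 = 0.00405648
  stratum 2: (1400/2700)²·(1 − 323/1400)·2.54²/323 = 0.00413125
V̂(ȳ_st) = 0.00818773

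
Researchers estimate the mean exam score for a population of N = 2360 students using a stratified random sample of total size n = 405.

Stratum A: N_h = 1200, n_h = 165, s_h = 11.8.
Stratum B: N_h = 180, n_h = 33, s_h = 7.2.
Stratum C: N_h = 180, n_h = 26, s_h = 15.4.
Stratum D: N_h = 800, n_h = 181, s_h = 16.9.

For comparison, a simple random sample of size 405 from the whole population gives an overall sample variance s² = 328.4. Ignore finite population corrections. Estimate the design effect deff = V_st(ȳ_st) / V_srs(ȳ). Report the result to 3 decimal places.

deff ≈ 0.569

V̂(ȳ_st) = Σ W_h² s_h²/n_h, with W_h = N_h/N and N = 2360:
  stratum A: (1200/2360)²·11.8²/165 = 0.218182
  stratum B: (180/2360)²·7.2²/33 = 0.00913844
  stratum C: (180/2360)²·15.4²/26 = 0.0530627
  stratum D: (800/2360)²·16.9²/181 = 0.181322
V_st = 0.461705
V_srs = s²/n = 328.4/405 = 0.810864
deff = V_st / V_srs = 0.461705/0.810864 = 0.5694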